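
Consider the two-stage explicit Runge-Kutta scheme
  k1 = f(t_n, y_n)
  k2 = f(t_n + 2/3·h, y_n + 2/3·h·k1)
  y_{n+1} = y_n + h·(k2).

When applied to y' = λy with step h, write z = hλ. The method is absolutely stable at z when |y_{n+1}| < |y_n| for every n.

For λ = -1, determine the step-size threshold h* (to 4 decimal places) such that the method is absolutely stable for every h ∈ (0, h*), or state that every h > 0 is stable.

On y'=λy, z=hλ:
  k1=λy_n ⇒ h·k1=z·y_n;  k2=λ(1+2/3z)y_n ⇒ h·k2=z(1+2/3z)y_n
  y_{n+1}/y_n = 1 + z(1+2/3z) = 1 + z + 2/3z²
  R(z) = 1 + z + 2/3z².

Solve |R(x)|<1 on ℝ⁻.
x=-1.56: |R|=1.0624
R=1: x+2/3x²=0 ⇒ x=−3/2=-1.5000; min R=1−1/(4·2/3)=0.6250>−1
Confirm numerically:
  x=-1.358: |R|=0.87144 <1
  x=-1.224: |R|=0.77478 <1
  x=-0.854: |R|=0.63221 <1
  x=-1.706: |R|=1.23429 >1
  x=-1.633: |R|=1.14479 >1
  x=-1.603: |R|=1.11007 >1
Interval (-1.5000, 0).

(-1.5000,0); λ=-1 ⇒ h* = (3/2)/1 = 1.5000.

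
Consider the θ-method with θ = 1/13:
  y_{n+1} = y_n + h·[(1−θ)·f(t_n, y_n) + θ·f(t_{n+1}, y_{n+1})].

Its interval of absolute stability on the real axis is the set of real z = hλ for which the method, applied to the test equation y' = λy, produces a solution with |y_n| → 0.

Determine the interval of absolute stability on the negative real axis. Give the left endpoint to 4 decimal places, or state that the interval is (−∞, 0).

z∈(-2.3636,0).

Set f=λy, z=hλ:
  y_{n+1} = y_n + z·[12/13·y_n + 1/13·y_{n+1}] ⇒ (1 − 1/13z)y_{n+1} = (1 + 12/13z)y_n
  ⇒ R(z) = (1 + 12/13z)/(1 − 1/13z).

Boundary: |R(x)|=1, x<0.
x=-1.52: |R|=0.3609
R=−1: 1+12/13x = −1+1/13x ⇒ -11/13x=2 ⇒ x=2/(-11/13)=-2.3636
Confirm numerically:
  x=-2.053: |R|=0.77300 <1
  x=-1.947: |R|=0.69338 <1
  x=-1.752: |R|=0.54393 <1
  x=-2.875: |R|=1.35433 >1
  x=-2.434: |R|=1.05015 >1
Stable set (-2.3636, 0).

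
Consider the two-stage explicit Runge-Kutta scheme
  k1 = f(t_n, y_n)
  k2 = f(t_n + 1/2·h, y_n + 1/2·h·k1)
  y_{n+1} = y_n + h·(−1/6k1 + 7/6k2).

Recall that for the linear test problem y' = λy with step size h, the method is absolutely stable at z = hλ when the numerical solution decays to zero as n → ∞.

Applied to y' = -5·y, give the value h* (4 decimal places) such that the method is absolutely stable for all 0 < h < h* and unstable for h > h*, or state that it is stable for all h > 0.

(-1.7143,0); λ=-5 ⇒ h* = (12/7)/5 = 0.3429.

On y'=λy, z=hλ:
  k1=λy_n ⇒ h·k1=z·y_n;  k2=λ(1+1/2z)y_n ⇒ h·k2=z(1+1/2z)y_n
  y_{n+1}/y_n = 1 − 1/6z + 7/6z(1+1/2z) = 1 + z + 7/12z²
  ⇒ R(z) = 1 + z + 7/12z².

Solve |R(x)|<1 on ℝ⁻.
x=-0.6: |R|=0.6100
R=1: x+7/12x²=0 ⇒ x=−12/7=-1.7143; min R=1−1/(4·7/12)=0.5714>−1
Confirm numerically:
  x=-1.525: |R|=0.83161 <1
  x=-1.474: |R|=0.79339 <1
  x=-1.164: |R|=0.62636 <1
  x=-1.101: |R|=0.60612 <1
  x=-2.292: |R|=1.77240 >1
  x=-2.255: |R|=1.71126 >1
Stable set (-1.7143, 0).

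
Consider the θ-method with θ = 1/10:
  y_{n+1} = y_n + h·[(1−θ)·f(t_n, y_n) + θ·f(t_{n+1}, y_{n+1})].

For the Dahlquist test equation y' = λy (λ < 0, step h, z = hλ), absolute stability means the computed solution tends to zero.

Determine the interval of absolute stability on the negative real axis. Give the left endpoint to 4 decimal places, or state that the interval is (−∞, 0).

z∈(-2.5000,0).

With y'=λy (z=hλ):
  y_{n+1} = y_n + z·[9/10·y_n + 1/10·y_{n+1}] ⇒ (1 − 1/10z)y_{n+1} = (1 + 9/10z)y_n
  ⇒ R(z) = (1 + 9/10z)/(1 − 1/10z).

Solve |R(x)|<1 on ℝ⁻.
x=-0.99: |R|=0.0992
R=−1: 1+9/10x = −1+1/10x ⇒ -4/5x=2 ⇒ x=2/(-4/5)=-2.5000
Confirm numerically:
  x=-1.596: |R|=0.37634 <1
  x=-1.076: |R|=0.02853 <1
  x=-1.067: |R|=0.03587 <1
  x=-3.014: |R|=1.31597 >1
  x=-2.962: |R|=1.28514 >1
  x=-2.773: |R|=1.17099 >1
So |R|<1 on (-2.5000, 0).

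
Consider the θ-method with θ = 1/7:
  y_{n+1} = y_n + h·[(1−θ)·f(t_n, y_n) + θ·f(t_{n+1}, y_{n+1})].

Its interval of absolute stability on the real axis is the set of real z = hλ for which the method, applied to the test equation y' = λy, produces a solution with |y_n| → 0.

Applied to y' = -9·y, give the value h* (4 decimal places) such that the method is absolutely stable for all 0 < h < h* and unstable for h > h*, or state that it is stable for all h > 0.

Test eqn y'=λy, z=hλ:
  y_{n+1} = y_n + z·[6/7·y_n + 1/7·y_{n+1}] ⇒ (1 − 1/7z)y_{n+1} = (1 + 6/7z)y_n
  ⇒ R(z) = (1 + 6/7z)/(1 − 1/7z).

Solve |R(x)|<1 on ℝ⁻.
x=-1.19: |R|=0.0171
R=−1: 1+6/7x = −1+1/7x ⇒ -5/7x=2 ⇒ x=2/(-5/7)=-2.8000
Confirm numerically:
  x=-2.173: |R|=0.65824 <1
  x=-1.776: |R|=0.41659 <1
  x=-1.716: |R|=0.37816 <1
  x=-3.283: |R|=1.23485 >1
  x=-3.167: |R|=1.18049 >1
  x=-2.967: |R|=1.08378 >1
Interval (-2.8000, 0).

(-2.8000,0); λ=-9 ⇒ h* = (14/5)/9 = 0.3111.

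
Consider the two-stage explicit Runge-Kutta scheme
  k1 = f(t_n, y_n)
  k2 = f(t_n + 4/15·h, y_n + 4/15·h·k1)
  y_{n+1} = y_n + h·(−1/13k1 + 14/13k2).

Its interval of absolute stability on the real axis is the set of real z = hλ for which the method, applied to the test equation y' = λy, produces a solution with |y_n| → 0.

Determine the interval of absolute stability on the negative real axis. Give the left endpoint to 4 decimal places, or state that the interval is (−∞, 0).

(-3.4821, 0).

On y'=λy, z=hλ:
  k1=λy_n ⇒ h·k1=z·y_n;  k2=λ(1+4/15z)y_n ⇒ h·k2=z(1+4/15z)y_n
  y_{n+1}/y_n = 1 − 1/13z + 14/13z(1+4/15z) = 1 + z + 56/195z²
  ⇒ R(z) = 1 + z + 56/195z².

Need |R(x)|<1, x<0.
x=-0.7: |R|=0.4407
R=1: x+56/195x²=0 ⇒ x=−195/56=-3.4821; min R=1−1/(4·56/195)=0.1295>−1
Confirm numerically:
  x=-3.219: |R|=0.75674 <1
  x=-2.972: |R|=0.56459 <1
  x=-2.777: |R|=0.43765 <1
  x=-3.883: |R|=1.44700 >1
  x=-3.818: |R|=1.36825 >1
  x=-3.651: |R|=1.17705 >1
Interval (-3.4821, 0).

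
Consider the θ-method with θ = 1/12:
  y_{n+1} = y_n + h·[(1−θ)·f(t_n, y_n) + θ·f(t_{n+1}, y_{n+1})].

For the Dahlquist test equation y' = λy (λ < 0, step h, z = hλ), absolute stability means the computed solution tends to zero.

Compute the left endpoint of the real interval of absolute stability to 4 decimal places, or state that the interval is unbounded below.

left endpoint -2.4000.

On y'=λy, z=hλ:
  y_{n+1} = y_n + z·[11/12·y_n + 1/12·y_{n+1}] ⇒ (1 − 1/12z)y_{n+1} = (1 + 11/12z)y_n
  R(z) = (1 + 11/12z)/(1 − 1/12z).

Solve |R(x)|<1 on ℝ⁻.
x=-1.11: |R|=0.0160
R=−1: 1+11/12x = −1+1/12x ⇒ -5/6x=2 ⇒ x=2/(-5/6)=-2.4000
Confirm numerically:
  x=-1.745: |R|=0.52346 <1
  x=-1.687: |R|=0.47907 <1
  x=-1.360: |R|=0.22156 <1
  x=-1.000: |R|=0.07692 <1
  x=-2.656: |R|=1.17467 >1
  x=-2.444: |R|=1.03046 >1
Stable set (-2.4000, 0).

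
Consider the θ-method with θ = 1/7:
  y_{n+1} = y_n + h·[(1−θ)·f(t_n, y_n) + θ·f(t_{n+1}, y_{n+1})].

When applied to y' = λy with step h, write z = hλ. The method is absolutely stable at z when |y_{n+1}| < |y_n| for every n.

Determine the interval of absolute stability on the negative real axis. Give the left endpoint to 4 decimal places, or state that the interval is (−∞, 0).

z∈(-2.8000,0).

On y'=λy, z=hλ:
  y_{n+1} = y_n + z·[6/7·y_n + 1/7·y_{n+1}] ⇒ (1 − 1/7z)y_{n+1} = (1 + 6/7z)y_n
  R(z) = (1 + 6/7z)/(1 − 1/7z).

Need |R(x)|<1, x<0.
x=-0.71: |R|=0.3554
R=−1: 1+6/7x = −1+1/7x ⇒ -5/7x=2 ⇒ x=2/(-5/7)=-2.8000
Confirm numerically:
  x=-2.673: |R|=0.93435 <1
  x=-2.027: |R|=0.57184 <1
  x=-1.894: |R|=0.49067 <1
  x=-1.385: |R|=0.15623 <1
  x=-3.167: |R|=1.18049 >1
  x=-2.825: |R|=1.01272 >1
So |R|<1 on (-2.8000, 0).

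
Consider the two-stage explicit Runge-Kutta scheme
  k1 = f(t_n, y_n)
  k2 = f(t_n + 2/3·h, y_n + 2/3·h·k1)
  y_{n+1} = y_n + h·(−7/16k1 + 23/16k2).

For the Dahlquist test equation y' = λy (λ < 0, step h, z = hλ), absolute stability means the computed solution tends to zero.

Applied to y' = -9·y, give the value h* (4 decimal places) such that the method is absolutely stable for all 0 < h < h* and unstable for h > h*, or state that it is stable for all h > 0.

(-1.0435,0); λ=-9 ⇒ h* = (24/23)/9 = 0.1159.

On y'=λy, z=hλ:
  k1=λy_n ⇒ h·k1=z·y_n;  k2=λ(1+2/3z)y_n ⇒ h·k2=z(1+2/3z)y_n
  y_{n+1}/y_n = 1 − 7/16z + 23/16z(1+2/3z) = 1 + z + 23/24z²
  R(z) = 1 + z + 23/24z².

Boundary: |R(x)|=1, x<0.
x=-1.21: |R|=1.1931
R=1: x+23/24x²=0 ⇒ x=−24/23=-1.0435; min R=1−1/(4·23/24)=0.7391>−1
Confirm numerically:
  x=-0.981: |R|=0.94126 <1
  x=-0.856: |R|=0.84621 <1
  x=-0.732: |R|=0.78150 <1
  x=-0.546: |R|=0.73969 <1
  x=-1.572: |R|=1.79622 >1
  x=-1.332: |R|=1.36830 >1
  x=-1.204: |R|=1.18522 >1
Interval (-1.0435, 0).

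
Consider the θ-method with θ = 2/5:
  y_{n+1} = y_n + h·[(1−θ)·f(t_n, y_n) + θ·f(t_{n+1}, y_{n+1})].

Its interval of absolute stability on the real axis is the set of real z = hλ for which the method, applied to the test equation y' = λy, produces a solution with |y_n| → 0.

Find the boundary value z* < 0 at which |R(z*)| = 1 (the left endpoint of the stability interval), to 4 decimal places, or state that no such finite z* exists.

On y'=λy, z=hλ:
  y_{n+1} = y_n + z·[3/5·y_n + 2/5·y_{n+1}] ⇒ (1 − 2/5z)y_{n+1} = (1 + 3/5z)y_n
  so R(z) = (1 + 3/5z)/(1 − 2/5z).

Find x<0 with |R(x)|<1.
x=-1.42: |R|=0.0944
R=−1: 1+3/5x = −1+2/5x ⇒ -1/5x=2 ⇒ x=2/(-1/5)=-10.0000
Confirm numerically:
  x=-8.185: |R|=0.91507 <1
  x=-7.534: |R|=0.87712 <1
  x=-7.352: |R|=0.86561 <1
  x=-10.177: |R|=1.00698 >1
  x=-10.086: |R|=1.00342 >1
So |R|<1 on (-10.0000, 0).

z* = -10.0000.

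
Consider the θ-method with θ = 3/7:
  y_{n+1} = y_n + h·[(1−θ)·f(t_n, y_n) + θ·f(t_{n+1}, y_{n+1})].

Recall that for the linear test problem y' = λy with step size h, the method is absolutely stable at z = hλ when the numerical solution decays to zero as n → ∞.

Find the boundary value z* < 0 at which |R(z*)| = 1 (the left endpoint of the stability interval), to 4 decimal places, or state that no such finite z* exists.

left endpoint -14.0000.

On y'=λy, z=hλ:
  y_{n+1} = y_n + z·[4/7·y_n + 3/7·y_{n+1}] ⇒ (1 − 3/7z)y_{n+1} = (1 + 4/7z)y_n
  ⇒ R(z) = (1 + 4/7z)/(1 − 3/7z).

Solve |R(x)|<1 on ℝ⁻.
x=-1.41: |R|=0.1211
R=−1: 1+4/7x = −1+3/7x ⇒ -1/7x=2 ⇒ x=2/(-1/7)=-14.0000
Confirm numerically:
  x=-9.648: |R|=0.87892 <1
  x=-9.243: |R|=0.86303 <1
  x=-9.109: |R|=0.85752 <1
  x=-8.767: |R|=0.84286 <1
  x=-14.420: |R|=1.00836 >1
  x=-14.131: |R|=1.00265 >1
Stable set (-14.0000, 0).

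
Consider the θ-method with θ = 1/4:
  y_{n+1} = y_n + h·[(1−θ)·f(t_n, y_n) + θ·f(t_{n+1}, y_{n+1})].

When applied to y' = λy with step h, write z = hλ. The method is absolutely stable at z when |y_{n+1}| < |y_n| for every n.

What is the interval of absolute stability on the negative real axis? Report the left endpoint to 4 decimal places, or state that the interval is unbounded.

Test eqn y'=λy, z=hλ:
  y_{n+1} = y_n + z·[3/4·y_n + 1/4·y_{n+1}] ⇒ (1 − 1/4z)y_{n+1} = (1 + 3/4z)y_n
  Hence R(z) = (1 + 3/4z)/(1 − 1/4z).

Need |R(x)|<1, x<0.
x=-1.28: |R|=0.0303
R=−1: 1+3/4x = −1+1/4x ⇒ -1/2x=2 ⇒ x=2/(-1/2)=-4.0000
Confirm numerically:
  x=-3.815: |R|=0.95266 <1
  x=-3.501: |R|=0.86695 <1
  x=-2.750: |R|=0.62963 <1
  x=-2.178: |R|=0.41017 <1
  x=-4.147: |R|=1.03609 >1
  x=-4.092: |R|=1.02274 >1
  x=-4.044: |R|=1.01094 >1
Stable set (-4.0000, 0).

z∈(-4.0000,0).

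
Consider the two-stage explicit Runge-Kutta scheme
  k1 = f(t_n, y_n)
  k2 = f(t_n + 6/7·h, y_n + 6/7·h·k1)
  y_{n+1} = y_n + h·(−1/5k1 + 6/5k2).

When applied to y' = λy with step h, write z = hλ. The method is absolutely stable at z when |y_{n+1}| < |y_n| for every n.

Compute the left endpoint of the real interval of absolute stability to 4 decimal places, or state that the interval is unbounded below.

z* = -0.9722.

Test eqn y'=λy, z=hλ:
  k1=λy_n ⇒ h·k1=z·y_n;  k2=λ(1+6/7z)y_n ⇒ h·k2=z(1+6/7z)y_n
  y_{n+1}/y_n = 1 − 1/5z + 6/5z(1+6/7z) = 1 + z + 36/35z²
  R(z) = 1 + z + 36/35z².

Need |R(x)|<1, x<0.
x=-1.4: |R|=1.6160
R=1: x+36/35x²=0 ⇒ x=−35/36=-0.9722; min R=1−1/(4·36/35)=0.7569>−1
Confirm numerically:
  x=-0.630: |R|=0.77824 <1
  x=-0.581: |R|=0.76621 <1
  x=-0.446: |R|=0.75860 <1
  x=-1.444: |R|=1.70071 >1
  x=-1.126: |R|=1.17810 >1
Stable set (-0.9722, 0).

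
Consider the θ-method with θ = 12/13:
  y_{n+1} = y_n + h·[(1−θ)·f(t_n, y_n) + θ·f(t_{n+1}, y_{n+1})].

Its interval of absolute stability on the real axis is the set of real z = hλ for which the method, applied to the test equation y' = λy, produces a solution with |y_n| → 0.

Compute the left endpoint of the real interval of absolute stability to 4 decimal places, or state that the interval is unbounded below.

unbounded; (−∞, 0).

Set f=λy, z=hλ:
  y_{n+1} = y_n + z·[1/13·y_n + 12/13·y_{n+1}] ⇒ (1 − 12/13z)y_{n+1} = (1 + 1/13z)y_n
  Hence R(z) = (1 + 1/13z)/(1 − 12/13z).

Find x<0 with |R(x)|<1.
x=-1.79: |R|=0.3251
x=-2: |R|=0.2973
x=-10: |R|=0.0226
x=-100: |R|=0.0717
θ=12/13≥1/2 ⇒ |1+1/13x|<|1−12/13x| ∀x<0 ⇒ interval (−∞,0).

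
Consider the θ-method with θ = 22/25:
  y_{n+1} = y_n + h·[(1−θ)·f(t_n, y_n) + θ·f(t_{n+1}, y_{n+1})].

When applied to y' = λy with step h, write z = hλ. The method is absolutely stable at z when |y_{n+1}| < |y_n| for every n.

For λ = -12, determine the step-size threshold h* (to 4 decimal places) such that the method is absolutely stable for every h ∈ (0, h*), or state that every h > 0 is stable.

On y'=λy, z=hλ:
  y_{n+1} = y_n + z·[3/25·y_n + 22/25·y_{n+1}] ⇒ (1 − 22/25z)y_{n+1} = (1 + 3/25z)y_n
  Hence R(z) = (1 + 3/25z)/(1 − 22/25z).

Find x<0 with |R(x)|<1.
x=-1.24: |R|=0.4070
x=-2: |R|=0.2754
x=-10: |R|=0.0204
x=-100: |R|=0.1236
θ=22/25≥1/2 ⇒ |1+3/25x|<|1−22/25x| ∀x<0 ⇒ stable on all of ℝ⁻.

interval (−∞, 0). Any h>0 works for λ=-12.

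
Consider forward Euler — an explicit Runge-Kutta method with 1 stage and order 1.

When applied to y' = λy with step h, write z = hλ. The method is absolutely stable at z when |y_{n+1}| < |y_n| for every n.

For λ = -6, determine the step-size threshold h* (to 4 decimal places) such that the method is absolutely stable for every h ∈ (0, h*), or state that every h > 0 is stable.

On y'=λy, z=hλ:
  order 1, 1-stage ⇒ R(z)=1+z
  (e.g. R(-1.28)=-0.28000, |R|=0.28000)

Need |R(x)|<1, x<0.
x=-1.28: |R|=0.2800
|R(-1.86)|=0.8600 |R(-1.85)|=0.8500 |R(-0.71)|=0.2900
Bisect:
  x_lo=-2.5354 |R|=1.5354  x_hi=-0.0738 |R|=0.9262
  mid=-1.30459 |R|=0.30459 →hi
  mid=-1.91999 |R|=0.91999 →hi
  mid=-2.22769 |R|=1.22769 →lo
  mid=-2.07384 |R|=1.07384 →lo
  mid=-1.99692 |R|=0.99692 →hi
  mid=-2.03538 |R|=1.03538 →lo
  mid=-2.01615 |R|=1.01615 →lo
  mid=-2.00653 |R|=1.00653 →lo
  ...
  [-2.00007,-1.99992] ⇒ x*=-2.0000
So |R|<1 on (-2.0000, 0).

(-2.0000,0); λ=-6 ⇒ h* = 0.3333.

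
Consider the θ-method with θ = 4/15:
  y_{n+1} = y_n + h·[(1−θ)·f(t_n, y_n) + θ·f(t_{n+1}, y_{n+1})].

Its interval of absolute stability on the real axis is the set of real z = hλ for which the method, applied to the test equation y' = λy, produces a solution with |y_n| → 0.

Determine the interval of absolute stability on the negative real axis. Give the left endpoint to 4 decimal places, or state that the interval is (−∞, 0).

With y'=λy (z=hλ):
  y_{n+1} = y_n + z·[11/15·y_n + 4/15·y_{n+1}] ⇒ (1 − 4/15z)y_{n+1} = (1 + 11/15z)y_n
  Hence R(z) = (1 + 11/15z)/(1 − 4/15z).

Find x<0 with |R(x)|<1.
x=-0.83: |R|=0.3204
R=−1: 1+11/15x = −1+4/15x ⇒ -7/15x=2 ⇒ x=2/(-7/15)=-4.2857
Confirm numerically:
  x=-3.608: |R|=0.83881 <1
  x=-3.144: |R|=0.71018 <1
  x=-2.915: |R|=0.64010 <1
  x=-2.376: |R|=0.45446 <1
  x=-4.654: |R|=1.07669 >1
  x=-4.471: |R|=1.03944 >1
Interval (-4.2857, 0).

(-4.2857, 0).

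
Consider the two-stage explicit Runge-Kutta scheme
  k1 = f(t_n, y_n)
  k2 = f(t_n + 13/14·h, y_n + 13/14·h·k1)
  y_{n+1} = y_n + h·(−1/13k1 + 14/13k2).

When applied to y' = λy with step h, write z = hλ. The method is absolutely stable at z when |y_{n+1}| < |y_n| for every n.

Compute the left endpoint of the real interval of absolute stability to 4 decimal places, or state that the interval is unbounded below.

left endpoint -1.0000.

With y'=λy (z=hλ):
  k1=λy_n ⇒ h·k1=z·y_n;  k2=λ(1+13/14z)y_n ⇒ h·k2=z(1+13/14z)y_n
  y_{n+1}/y_n = 1 − 1/13z + 14/13z(1+13/14z) = 1 + z + z²
  so R(z) = 1 + z + z².

Boundary: |R(x)|=1, x<0.
x=-1.76: |R|=2.3376
R=1: x+1x²=0 ⇒ x=−1=-1.0000; min R=1−1/(4·1)=0.7500>−1
Confirm numerically:
  x=-0.801: |R|=0.84060 <1
  x=-0.592: |R|=0.75846 <1
  x=-0.539: |R|=0.75152 <1
  x=-0.414: |R|=0.75740 <1
  x=-1.400: |R|=1.56000 >1
  x=-1.181: |R|=1.21376 >1
  x=-1.180: |R|=1.21240 >1
So |R|<1 on (-1.0000, 0).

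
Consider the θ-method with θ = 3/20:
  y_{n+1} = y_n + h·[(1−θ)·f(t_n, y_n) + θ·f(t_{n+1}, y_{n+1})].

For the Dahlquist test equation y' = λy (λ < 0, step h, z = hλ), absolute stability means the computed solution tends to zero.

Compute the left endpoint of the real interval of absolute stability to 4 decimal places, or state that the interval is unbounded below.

left endpoint -2.8571.

On y'=λy, z=hλ:
  y_{n+1} = y_n + z·[17/20·y_n + 3/20·y_{n+1}] ⇒ (1 − 3/20z)y_{n+1} = (1 + 17/20z)y_n
  R(z) = (1 + 17/20z)/(1 − 3/20z).

Solve |R(x)|<1 on ℝ⁻.
x=-0.43: |R|=0.5961
R=−1: 1+17/20x = −1+3/20x ⇒ -7/10x=2 ⇒ x=2/(-7/10)=-2.8571
Confirm numerically:
  x=-2.722: |R|=0.93283 <1
  x=-1.570: |R|=0.27074 <1
  x=-1.310: |R|=0.09486 <1
  x=-1.152: |R|=0.01774 <1
  x=-3.136: |R|=1.13275 >1
  x=-3.104: |R|=1.11790 >1
Interval (-2.8571, 0).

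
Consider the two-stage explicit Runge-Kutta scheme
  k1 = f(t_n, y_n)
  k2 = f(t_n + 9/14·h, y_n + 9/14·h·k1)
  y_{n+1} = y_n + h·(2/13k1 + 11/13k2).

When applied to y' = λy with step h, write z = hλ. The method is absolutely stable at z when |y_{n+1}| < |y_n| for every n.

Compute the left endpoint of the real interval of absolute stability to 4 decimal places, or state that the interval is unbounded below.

left endpoint -1.8384.

Set f=λy, z=hλ:
  k1=λy_n ⇒ h·k1=z·y_n;  k2=λ(1+9/14z)y_n ⇒ h·k2=z(1+9/14z)y_n
  y_{n+1}/y_n = 1 + 2/13z + 11/13z(1+9/14z) = 1 + z + 99/182z²
  R(z) = 1 + z + 99/182z².

Boundary: |R(x)|=1, x<0.
x=-0.85: |R|=0.5430
R=1: x+99/182x²=0 ⇒ x=−182/99=-1.8384; min R=1−1/(4·99/182)=0.5404>−1
Confirm numerically:
  x=-1.693: |R|=0.86611 <1
  x=-1.591: |R|=0.78591 <1
  x=-1.063: |R|=0.55165 <1
  x=-2.273: |R|=1.53736 >1
  x=-2.165: |R|=1.38464 >1
  x=-1.968: |R|=1.13875 >1
Stable set (-1.8384, 0).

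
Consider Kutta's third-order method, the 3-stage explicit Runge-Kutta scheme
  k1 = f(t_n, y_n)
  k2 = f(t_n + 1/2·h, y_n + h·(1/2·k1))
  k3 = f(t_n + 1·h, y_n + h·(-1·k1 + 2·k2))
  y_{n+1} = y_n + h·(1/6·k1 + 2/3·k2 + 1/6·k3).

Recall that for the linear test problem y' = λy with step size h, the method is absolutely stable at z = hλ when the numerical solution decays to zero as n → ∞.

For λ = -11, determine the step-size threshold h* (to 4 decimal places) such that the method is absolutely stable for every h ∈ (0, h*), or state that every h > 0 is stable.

(-2.5127,0); λ=-11 ⇒ h* = 0.2284.

Set f=λy, z=hλ:
  order 3, 3-stage ⇒ R(z)=1+z+z^2/2+z^3/6
  (e.g. R(-1.66)=-0.04458, |R|=0.04458)

Need |R(x)|<1, x<0.
x=-1.66: |R|=0.0446
|R(-2.52)|=1.0120 |R(-2.51)|=0.9955 |R(-1.45)|=0.0931
Bisect:
  x_lo=-3.0576 |R|=2.1474  x_hi=-0.3591 |R|=0.6976
  mid=-1.70837 |R|=0.08009 →hi
  mid=-2.38299 |R|=0.79903 →hi
  mid=-2.72030 |R|=1.37533 →lo
  mid=-2.55164 |R|=1.06511 →lo
  mid=-2.46732 |R|=0.92685 →hi
  mid=-2.50948 |R|=0.99464 →hi
  mid=-2.53056 |R|=1.02954 →lo
  ...
  [-2.51277,-2.51261] ⇒ x*=-2.5127
Stable set (-2.5127, 0).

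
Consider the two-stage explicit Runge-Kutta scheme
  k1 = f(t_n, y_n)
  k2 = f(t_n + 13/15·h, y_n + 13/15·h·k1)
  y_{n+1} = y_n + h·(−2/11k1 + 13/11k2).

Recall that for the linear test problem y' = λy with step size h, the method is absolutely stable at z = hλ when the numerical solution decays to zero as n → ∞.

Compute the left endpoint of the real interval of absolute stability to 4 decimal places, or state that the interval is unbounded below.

Set f=λy, z=hλ:
  k1=λy_n ⇒ h·k1=z·y_n;  k2=λ(1+13/15z)y_n ⇒ h·k2=z(1+13/15z)y_n
  y_{n+1}/y_n = 1 − 2/11z + 13/11z(1+13/15z) = 1 + z + 169/165z²
  Hence R(z) = 1 + z + 169/165z².

Find x<0 with |R(x)|<1.
x=-1.09: |R|=1.1269
R=1: x+169/165x²=0 ⇒ x=−165/169=-0.9763; min R=1−1/(4·169/165)=0.7559>−1
Confirm numerically:
  x=-0.888: |R|=0.91966 <1
  x=-0.753: |R|=0.82775 <1
  x=-0.587: |R|=0.76592 <1
  x=-0.492: |R|=0.75593 <1
  x=-1.438: |R|=1.67997 >1
  x=-1.337: |R|=1.49390 >1
  x=-1.044: |R|=1.07236 >1
Interval (-0.9763, 0).

left endpoint -0.9763.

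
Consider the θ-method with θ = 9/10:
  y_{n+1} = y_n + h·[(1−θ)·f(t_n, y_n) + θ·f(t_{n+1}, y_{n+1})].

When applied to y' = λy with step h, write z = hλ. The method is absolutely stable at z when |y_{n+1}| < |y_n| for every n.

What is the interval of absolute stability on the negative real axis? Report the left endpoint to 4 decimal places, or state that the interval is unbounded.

Test eqn y'=λy, z=hλ:
  y_{n+1} = y_n + z·[1/10·y_n + 9/10·y_{n+1}] ⇒ (1 − 9/10z)y_{n+1} = (1 + 1/10z)y_n
  Hence R(z) = (1 + 1/10z)/(1 − 9/10z).

Boundary: |R(x)|=1, x<0.
x=-1.78: |R|=0.3159
x=-2: |R|=0.2857
x=-10: |R|=0.0000
x=-100: |R|=0.0989
θ=9/10≥1/2 ⇒ |1+1/10x|<|1−9/10x| ∀x<0 ⇒ unbounded interval.

(−∞, 0) — no finite endpoint.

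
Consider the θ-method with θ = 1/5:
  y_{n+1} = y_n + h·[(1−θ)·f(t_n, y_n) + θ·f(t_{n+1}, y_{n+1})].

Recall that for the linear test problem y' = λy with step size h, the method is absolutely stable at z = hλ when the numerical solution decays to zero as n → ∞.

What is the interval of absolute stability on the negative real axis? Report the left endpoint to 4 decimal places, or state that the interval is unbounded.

z∈(-3.3333,0).

Test eqn y'=λy, z=hλ:
  y_{n+1} = y_n + z·[4/5·y_n + 1/5·y_{n+1}] ⇒ (1 − 1/5z)y_{n+1} = (1 + 4/5z)y_n
  ⇒ R(z) = (1 + 4/5z)/(1 − 1/5z).

Need |R(x)|<1, x<0.
x=-1.02: |R|=0.1528
R=−1: 1+4/5x = −1+1/5x ⇒ -3/5x=2 ⇒ x=2/(-3/5)=-3.3333
Confirm numerically:
  x=-2.699: |R|=0.75283 <1
  x=-2.375: |R|=0.61017 <1
  x=-1.807: |R|=0.32731 <1
  x=-1.390: |R|=0.08764 <1
  x=-3.523: |R|=1.06676 >1
  x=-3.476: |R|=1.05050 >1
  x=-3.394: |R|=1.02168 >1
Interval (-3.3333, 0).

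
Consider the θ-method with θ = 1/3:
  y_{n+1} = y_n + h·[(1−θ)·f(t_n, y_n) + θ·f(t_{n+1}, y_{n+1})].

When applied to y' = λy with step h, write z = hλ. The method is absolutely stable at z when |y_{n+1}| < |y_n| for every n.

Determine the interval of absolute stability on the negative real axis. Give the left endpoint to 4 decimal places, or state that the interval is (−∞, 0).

Set f=λy, z=hλ:
  y_{n+1} = y_n + z·[2/3·y_n + 1/3·y_{n+1}] ⇒ (1 − 1/3z)y_{n+1} = (1 + 2/3z)y_n
  ⇒ R(z) = (1 + 2/3z)/(1 − 1/3z).

Solve |R(x)|<1 on ℝ⁻.
x=-0.58: |R|=0.5140
R=−1: 1+2/3x = −1+1/3x ⇒ -1/3x=2 ⇒ x=2/(-1/3)=-6.0000
Confirm numerically:
  x=-5.928: |R|=0.99194 <1
  x=-5.630: |R|=0.95713 <1
  x=-2.889: |R|=0.47173 <1
  x=-6.429: |R|=1.04550 >1
  x=-6.040: |R|=1.00442 >1
Stable set (-6.0000, 0).

z∈(-6.0000,0).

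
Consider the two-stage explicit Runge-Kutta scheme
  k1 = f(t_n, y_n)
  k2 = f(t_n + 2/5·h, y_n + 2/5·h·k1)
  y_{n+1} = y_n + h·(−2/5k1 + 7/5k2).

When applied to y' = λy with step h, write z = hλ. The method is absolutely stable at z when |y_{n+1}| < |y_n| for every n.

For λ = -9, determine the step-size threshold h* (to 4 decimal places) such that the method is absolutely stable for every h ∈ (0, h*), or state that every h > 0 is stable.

(-1.7857,0); λ=-9 ⇒ h* = (25/14)/9 = 0.1984.

With y'=λy (z=hλ):
  k1=λy_n ⇒ h·k1=z·y_n;  k2=λ(1+2/5z)y_n ⇒ h·k2=z(1+2/5z)y_n
  y_{n+1}/y_n = 1 − 2/5z + 7/5z(1+2/5z) = 1 + z + 14/25z²
  R(z) = 1 + z + 14/25z².

Need |R(x)|<1, x<0.
x=-0.52: |R|=0.6314
R=1: x+14/25x²=0 ⇒ x=−25/14=-1.7857; min R=1−1/(4·14/25)=0.5536>−1
Confirm numerically:
  x=-1.254: |R|=0.62661 <1
  x=-1.055: |R|=0.56829 <1
  x=-0.933: |R|=0.55447 <1
  x=-0.900: |R|=0.55360 <1
  x=-2.267: |R|=1.61100 >1
  x=-2.226: |R|=1.54884 >1
  x=-2.082: |R|=1.34545 >1
Stable set (-1.7857, 0).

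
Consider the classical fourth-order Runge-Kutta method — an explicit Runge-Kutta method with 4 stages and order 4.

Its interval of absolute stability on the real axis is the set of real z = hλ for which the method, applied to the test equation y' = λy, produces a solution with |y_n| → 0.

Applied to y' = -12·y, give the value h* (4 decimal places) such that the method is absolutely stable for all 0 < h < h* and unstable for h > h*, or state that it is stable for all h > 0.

(-2.7853,0); λ=-12 ⇒ h* = 0.2321.

Test eqn y'=λy, z=hλ:
  order 4, 4-stage ⇒ R(z)=1+z+z^2/2+z^3/6+z^4/24
  (e.g. R(-0.48)=0.61898, |R|=0.61898)

Find x<0 with |R(x)|<1.
x=-0.48: |R|=0.6190
|R(-3.16)|=1.7284 |R(-1.82)|=0.2886 |R(-0.94)|=0.3959
Bisect:
  x_lo=-3.5225 |R|=2.8119  x_hi=-0.3317 |R|=0.7178
  mid=-1.92708 |R|=0.31162 →hi
  mid=-2.72479 |R|=0.91255 →hi
  mid=-3.12365 |R|=1.64204 →lo
  mid=-2.92422 |R|=1.23047 →lo
  mid=-2.82450 |R|=1.06075 →lo
  mid=-2.77465 |R|=0.98407 →hi
  mid=-2.79958 |R|=1.02175 →lo
  mid=-2.78711 |R|=1.00275 →lo
  ...
  [-2.78536,-2.78516] ⇒ x*=-2.7853
So |R|<1 on (-2.7853, 0).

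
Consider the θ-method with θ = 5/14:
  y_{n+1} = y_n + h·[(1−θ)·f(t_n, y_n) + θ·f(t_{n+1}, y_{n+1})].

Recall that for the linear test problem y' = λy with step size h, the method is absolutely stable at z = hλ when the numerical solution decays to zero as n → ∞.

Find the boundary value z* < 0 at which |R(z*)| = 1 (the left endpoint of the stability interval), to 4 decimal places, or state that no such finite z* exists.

Test eqn y'=λy, z=hλ:
  y_{n+1} = y_n + z·[9/14·y_n + 5/14·y_{n+1}] ⇒ (1 − 5/14z)y_{n+1} = (1 + 9/14z)y_n
  R(z) = (1 + 9/14z)/(1 − 5/14z).

Boundary: |R(x)|=1, x<0.
x=-1.66: |R|=0.0422
R=−1: 1+9/14x = −1+5/14x ⇒ -2/7x=2 ⇒ x=2/(-2/7)=-7.0000
Confirm numerically:
  x=-5.578: |R|=0.86422 <1
  x=-5.470: |R|=0.85200 <1
  x=-5.109: |R|=0.80872 <1
  x=-4.808: |R|=0.76951 <1
  x=-7.357: |R|=1.02812 >1
  x=-7.122: |R|=1.00984 >1
Stable set (-7.0000, 0).

z* = -7.0000.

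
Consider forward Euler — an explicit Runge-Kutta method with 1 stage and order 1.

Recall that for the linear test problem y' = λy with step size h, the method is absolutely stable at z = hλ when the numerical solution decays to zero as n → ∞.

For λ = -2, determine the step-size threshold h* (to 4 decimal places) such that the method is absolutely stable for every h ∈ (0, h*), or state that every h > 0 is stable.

(-2.0000,0); λ=-2 ⇒ h* = 1.0000.

Set f=λy, z=hλ:
  order 1, 1-stage ⇒ R(z)=1+z
  (e.g. R(-0.38)=0.62000, |R|=0.62000)

Solve |R(x)|<1 on ℝ⁻.
x=-0.38: |R|=0.6200
|R(-1.87)|=0.8700 |R(-1.66)|=0.6600 |R(-1.47)|=0.4700
Bisect:
  x_lo=-2.5480 |R|=1.5480  x_hi=-0.2887 |R|=0.7113
  mid=-1.41832 |R|=0.41832 →hi
  mid=-1.98314 |R|=0.98314 →hi
  mid=-2.26555 |R|=1.26555 →lo
  mid=-2.12435 |R|=1.12435 →lo
  mid=-2.05374 |R|=1.05374 →lo
  mid=-2.01844 |R|=1.01844 →lo
  mid=-2.00079 |R|=1.00079 →lo
  mid=-1.99197 |R|=0.99197 →hi
  mid=-1.99638 |R|=0.99638 →hi
  mid=-1.99859 |R|=0.99859 →hi
  ...
  [-2.00010,-1.99996] ⇒ x*=-2.0000
Interval (-2.0000, 0).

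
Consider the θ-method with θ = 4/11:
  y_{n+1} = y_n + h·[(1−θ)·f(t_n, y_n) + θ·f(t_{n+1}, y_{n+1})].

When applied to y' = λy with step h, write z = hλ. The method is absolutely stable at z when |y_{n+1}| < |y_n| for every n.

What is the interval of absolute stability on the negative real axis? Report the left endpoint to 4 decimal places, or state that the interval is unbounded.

z∈(-7.3333,0).

On y'=λy, z=hλ:
  y_{n+1} = y_n + z·[7/11·y_n + 4/11·y_{n+1}] ⇒ (1 − 4/11z)y_{n+1} = (1 + 7/11z)y_n
  ⇒ R(z) = (1 + 7/11z)/(1 − 4/11z).

Find x<0 with |R(x)|<1.
x=-1.32: |R|=0.1081
R=−1: 1+7/11x = −1+4/11x ⇒ -3/11x=2 ⇒ x=2/(-3/11)=-7.3333
Confirm numerically:
  x=-6.770: |R|=0.95562 <1
  x=-5.360: |R|=0.81751 <1
  x=-5.026: |R|=0.77746 <1
  x=-3.865: |R|=0.60676 <1
  x=-7.905: |R|=1.04024 >1
  x=-7.639: |R|=1.02207 >1
Stable set (-7.3333, 0).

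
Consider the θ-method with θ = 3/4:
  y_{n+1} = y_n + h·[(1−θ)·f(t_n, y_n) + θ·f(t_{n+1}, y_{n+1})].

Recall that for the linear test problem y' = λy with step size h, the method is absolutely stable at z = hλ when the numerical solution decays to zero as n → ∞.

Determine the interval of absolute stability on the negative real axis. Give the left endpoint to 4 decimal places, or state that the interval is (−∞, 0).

Test eqn y'=λy, z=hλ:
  y_{n+1} = y_n + z·[1/4·y_n + 3/4·y_{n+1}] ⇒ (1 − 3/4z)y_{n+1} = (1 + 1/4z)y_n
  Hence R(z) = (1 + 1/4z)/(1 − 3/4z).

Find x<0 with |R(x)|<1.
x=-0.31: |R|=0.7485
x=-2: |R|=0.2000
x=-10: |R|=0.1765
x=-100: |R|=0.3158
θ=3/4≥1/2 ⇒ |1+1/4x|<|1−3/4x| ∀x<0 ⇒ interval (−∞,0).

interval (−∞, 0).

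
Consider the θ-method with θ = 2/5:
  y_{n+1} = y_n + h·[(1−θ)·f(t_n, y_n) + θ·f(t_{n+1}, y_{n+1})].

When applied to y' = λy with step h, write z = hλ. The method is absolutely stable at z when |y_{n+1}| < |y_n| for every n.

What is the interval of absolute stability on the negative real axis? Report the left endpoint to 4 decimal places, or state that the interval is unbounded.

Test eqn y'=λy, z=hλ:
  y_{n+1} = y_n + z·[3/5·y_n + 2/5·y_{n+1}] ⇒ (1 − 2/5z)y_{n+1} = (1 + 3/5z)y_n
  so R(z) = (1 + 3/5z)/(1 − 2/5z).

Boundary: |R(x)|=1, x<0.
x=-1.68: |R|=0.0048
R=−1: 1+3/5x = −1+2/5x ⇒ -1/5x=2 ⇒ x=2/(-1/5)=-10.0000
Confirm numerically:
  x=-8.071: |R|=0.90876 <1
  x=-7.753: |R|=0.89042 <1
  x=-6.492: |R|=0.80494 <1
  x=-4.129: |R|=0.55717 <1
  x=-10.531: |R|=1.02037 >1
  x=-10.383: |R|=1.01486 >1
  x=-10.348: |R|=1.01354 >1
So |R|<1 on (-10.0000, 0).

z∈(-10.0000,0).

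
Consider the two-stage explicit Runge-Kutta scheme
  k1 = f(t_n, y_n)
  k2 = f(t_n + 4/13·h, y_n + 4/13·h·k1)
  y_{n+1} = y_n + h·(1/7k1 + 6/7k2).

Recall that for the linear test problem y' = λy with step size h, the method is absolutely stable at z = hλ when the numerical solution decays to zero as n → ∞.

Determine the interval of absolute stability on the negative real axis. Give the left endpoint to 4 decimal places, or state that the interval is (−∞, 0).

Set f=λy, z=hλ:
  k1=λy_n ⇒ h·k1=z·y_n;  k2=λ(1+4/13z)y_n ⇒ h·k2=z(1+4/13z)y_n
  y_{n+1}/y_n = 1 + 1/7z + 6/7z(1+4/13z) = 1 + z + 24/91z²
  Hence R(z) = 1 + z + 24/91z².

Boundary: |R(x)|=1, x<0.
x=-1.65: |R|=0.0680
R=1: x+24/91x²=0 ⇒ x=−91/24=-3.7917; min R=1−1/(4·24/91)=0.0521>−1
Confirm numerically:
  x=-1.812: |R|=0.05394 <1
  x=-1.807: |R|=0.05416 <1
  x=-1.762: |R|=0.05681 <1
  x=-4.203: |R|=1.45596 >1
  x=-4.187: |R|=1.43655 >1
  x=-4.067: |R|=1.29533 >1
Stable set (-3.7917, 0).

(-3.7917, 0).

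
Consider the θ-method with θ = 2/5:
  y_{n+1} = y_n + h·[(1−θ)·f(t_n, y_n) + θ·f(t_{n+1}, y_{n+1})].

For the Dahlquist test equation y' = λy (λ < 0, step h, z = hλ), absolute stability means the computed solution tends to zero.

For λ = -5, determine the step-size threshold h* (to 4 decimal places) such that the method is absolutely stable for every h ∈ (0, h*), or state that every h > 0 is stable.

Set f=λy, z=hλ:
  y_{n+1} = y_n + z·[3/5·y_n + 2/5·y_{n+1}] ⇒ (1 − 2/5z)y_{n+1} = (1 + 3/5z)y_n
  so R(z) = (1 + 3/5z)/(1 − 2/5z).

Need |R(x)|<1, x<0.
x=-1.67: |R|=0.0012
R=−1: 1+3/5x = −1+2/5x ⇒ -1/5x=2 ⇒ x=2/(-1/5)=-10.0000
Confirm numerically:
  x=-9.414: |R|=0.97541 <1
  x=-8.200: |R|=0.91589 <1
  x=-4.086: |R|=0.55102 <1
  x=-10.193: |R|=1.00760 >1
  x=-10.070: |R|=1.00278 >1
Interval (-10.0000, 0).

(-10.0000,0); λ=-5 ⇒ h* = (10)/5 = 2.0000.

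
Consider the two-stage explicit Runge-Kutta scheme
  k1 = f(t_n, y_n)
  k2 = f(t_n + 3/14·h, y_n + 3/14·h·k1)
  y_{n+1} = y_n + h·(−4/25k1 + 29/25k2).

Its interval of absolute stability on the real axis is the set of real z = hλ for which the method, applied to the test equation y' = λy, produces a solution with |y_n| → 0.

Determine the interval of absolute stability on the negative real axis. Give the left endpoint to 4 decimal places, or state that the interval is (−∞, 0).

z∈(-4.0230,0).

With y'=λy (z=hλ):
  k1=λy_n ⇒ h·k1=z·y_n;  k2=λ(1+3/14z)y_n ⇒ h·k2=z(1+3/14z)y_n
  y_{n+1}/y_n = 1 − 4/25z + 29/25z(1+3/14z) = 1 + z + 87/350z²
  Hence R(z) = 1 + z + 87/350z².

Find x<0 with |R(x)|<1.
x=-1.41: |R|=0.0842
R=1: x+87/350x²=0 ⇒ x=−350/87=-4.0230; min R=1−1/(4·87/350)=-0.0057>−1
Confirm numerically:
  x=-3.611: |R|=0.63020 <1
  x=-2.546: |R|=0.06527 <1
  x=-2.431: |R|=0.03800 <1
  x=-2.174: |R|=0.00082 <1
  x=-4.416: |R|=1.43141 >1
  x=-4.265: |R|=1.25657 >1
Interval (-4.0230, 0).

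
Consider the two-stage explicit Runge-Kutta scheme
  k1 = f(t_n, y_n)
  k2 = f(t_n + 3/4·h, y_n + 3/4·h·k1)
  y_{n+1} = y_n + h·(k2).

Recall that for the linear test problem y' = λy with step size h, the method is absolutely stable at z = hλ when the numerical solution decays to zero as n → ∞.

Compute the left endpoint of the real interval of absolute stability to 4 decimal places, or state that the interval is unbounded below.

left endpoint -1.3333.

Test eqn y'=λy, z=hλ:
  k1=λy_n ⇒ h·k1=z·y_n;  k2=λ(1+3/4z)y_n ⇒ h·k2=z(1+3/4z)y_n
  y_{n+1}/y_n = 1 + z(1+3/4z) = 1 + z + 3/4z²
  R(z) = 1 + z + 3/4z².

Need |R(x)|<1, x<0.
x=-1.36: |R|=1.0272
R=1: x+3/4x²=0 ⇒ x=−4/3=-1.3333; min R=1−1/(4·3/4)=0.6667>−1
Confirm numerically:
  x=-1.214: |R|=0.89135 <1
  x=-1.106: |R|=0.81143 <1
  x=-0.600: |R|=0.67000 <1
  x=-1.740: |R|=1.53070 >1
  x=-1.682: |R|=1.43984 >1
  x=-1.460: |R|=1.13870 >1
Stable set (-1.3333, 0).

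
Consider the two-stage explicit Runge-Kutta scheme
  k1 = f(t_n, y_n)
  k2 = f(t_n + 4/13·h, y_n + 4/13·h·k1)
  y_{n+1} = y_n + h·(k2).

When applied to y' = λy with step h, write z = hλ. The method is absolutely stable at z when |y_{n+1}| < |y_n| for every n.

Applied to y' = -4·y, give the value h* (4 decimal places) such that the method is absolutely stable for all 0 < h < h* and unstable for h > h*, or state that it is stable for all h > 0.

On y'=λy, z=hλ:
  k1=λy_n ⇒ h·k1=z·y_n;  k2=λ(1+4/13z)y_n ⇒ h·k2=z(1+4/13z)y_n
  y_{n+1}/y_n = 1 + z(1+4/13z) = 1 + z + 4/13z²
  R(z) = 1 + z + 4/13z².

Find x<0 with |R(x)|<1.
x=-0.37: |R|=0.6721
R=1: x+4/13x²=0 ⇒ x=−13/4=-3.2500; min R=1−1/(4·4/13)=0.1875>−1
Confirm numerically:
  x=-2.559: |R|=0.45592 <1
  x=-2.176: |R|=0.28092 <1
  x=-2.141: |R|=0.26942 <1
  x=-1.452: |R|=0.19671 <1
  x=-3.710: |R|=1.52511 >1
  x=-3.680: |R|=1.48689 >1
  x=-3.275: |R|=1.02519 >1
Interval (-3.2500, 0).

(-3.2500,0); λ=-4 ⇒ h* = (13/4)/4 = 0.8125.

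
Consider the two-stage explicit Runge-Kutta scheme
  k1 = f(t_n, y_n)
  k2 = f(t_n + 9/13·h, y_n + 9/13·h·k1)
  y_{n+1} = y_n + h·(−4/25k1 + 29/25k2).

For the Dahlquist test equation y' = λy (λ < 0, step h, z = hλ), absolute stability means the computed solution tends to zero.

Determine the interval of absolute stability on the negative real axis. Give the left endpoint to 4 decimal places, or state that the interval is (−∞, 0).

On y'=λy, z=hλ:
  k1=λy_n ⇒ h·k1=z·y_n;  k2=λ(1+9/13z)y_n ⇒ h·k2=z(1+9/13z)y_n
  y_{n+1}/y_n = 1 − 4/25z + 29/25z(1+9/13z) = 1 + z + 261/325z²
  Hence R(z) = 1 + z + 261/325z².

Need |R(x)|<1, x<0.
x=-0.73: |R|=0.6980
R=1: x+261/325x²=0 ⇒ x=−325/261=-1.2452; min R=1−1/(4·261/325)=0.6887>−1
Confirm numerically:
  x=-1.102: |R|=0.87326 <1
  x=-0.941: |R|=0.77011 <1
  x=-0.932: |R|=0.76557 <1
  x=-1.653: |R|=1.54133 >1
  x=-1.465: |R|=1.25858 >1
  x=-1.339: |R|=1.10085 >1
Interval (-1.2452, 0).

z∈(-1.2452,0).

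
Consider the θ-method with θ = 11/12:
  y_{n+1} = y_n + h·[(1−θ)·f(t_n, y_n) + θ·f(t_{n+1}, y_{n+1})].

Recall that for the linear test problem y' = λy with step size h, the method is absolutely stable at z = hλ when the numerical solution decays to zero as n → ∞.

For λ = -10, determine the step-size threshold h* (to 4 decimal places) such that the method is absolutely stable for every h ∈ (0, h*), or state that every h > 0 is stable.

With y'=λy (z=hλ):
  y_{n+1} = y_n + z·[1/12·y_n + 11/12·y_{n+1}] ⇒ (1 − 11/12z)y_{n+1} = (1 + 1/12z)y_n
  ⇒ R(z) = (1 + 1/12z)/(1 − 11/12z).

Solve |R(x)|<1 on ℝ⁻.
x=-0.88: |R|=0.5129
x=-2: |R|=0.2941
x=-10: |R|=0.0164
x=-100: |R|=0.0791
θ=11/12≥1/2 ⇒ |1+1/12x|<|1−11/12x| ∀x<0 ⇒ unbounded interval.

(−∞, 0) — no finite endpoint. Any h>0 works for λ=-10.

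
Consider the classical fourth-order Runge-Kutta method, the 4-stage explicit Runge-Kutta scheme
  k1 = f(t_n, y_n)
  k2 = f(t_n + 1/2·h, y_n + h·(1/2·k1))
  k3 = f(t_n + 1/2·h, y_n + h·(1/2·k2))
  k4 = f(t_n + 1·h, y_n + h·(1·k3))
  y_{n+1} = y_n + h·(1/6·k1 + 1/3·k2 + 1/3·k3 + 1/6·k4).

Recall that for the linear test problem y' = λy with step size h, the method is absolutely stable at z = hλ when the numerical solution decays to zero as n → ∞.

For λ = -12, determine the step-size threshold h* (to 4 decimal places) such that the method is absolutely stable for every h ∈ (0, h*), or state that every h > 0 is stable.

(-2.7853,0); λ=-12 ⇒ h* = 0.2321.

With y'=λy (z=hλ):
  order 4, 4-stage ⇒ R(z)=1+z+z^2/2+z^3/6+z^4/24
  (e.g. R(-0.66)=0.51779, |R|=0.51779)

Solve |R(x)|<1 on ℝ⁻.
x=-0.66: |R|=0.5178
|R(-1.68)|=0.2728 |R(-0.92)|=0.4033 |R(-0.79)|=0.4561
Bisect:
  x_lo=-3.6764 |R|=3.4118  x_hi=-0.2625 |R|=0.7691
  mid=-1.96948 |R|=0.32362 →hi
  mid=-2.82296 |R|=1.05830 →lo
  mid=-2.39622 |R|=0.55530 →hi
  mid=-2.60959 |R|=0.76584 →hi
  mid=-2.71628 |R|=0.90084 →hi
  mid=-2.76962 |R|=0.97663 →hi
  mid=-2.79629 |R|=1.01671 →lo
  mid=-2.78296 |R|=0.99648 →hi
  mid=-2.78962 |R|=1.00655 →lo
  mid=-2.78629 |R|=1.00150 →lo
  ...
  [-2.78546,-2.78525] ⇒ x*=-2.7853
Interval (-2.7853, 0).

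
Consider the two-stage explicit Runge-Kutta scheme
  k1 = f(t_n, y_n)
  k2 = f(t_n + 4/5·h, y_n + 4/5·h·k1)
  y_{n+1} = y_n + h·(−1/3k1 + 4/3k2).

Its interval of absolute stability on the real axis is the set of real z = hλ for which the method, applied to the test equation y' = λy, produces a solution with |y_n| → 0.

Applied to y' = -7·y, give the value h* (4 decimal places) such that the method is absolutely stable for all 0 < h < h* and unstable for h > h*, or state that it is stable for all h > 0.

On y'=λy, z=hλ:
  k1=λy_n ⇒ h·k1=z·y_n;  k2=λ(1+4/5z)y_n ⇒ h·k2=z(1+4/5z)y_n
  y_{n+1}/y_n = 1 − 1/3z + 4/3z(1+4/5z) = 1 + z + 16/15z²
  R(z) = 1 + z + 16/15z².

Find x<0 with |R(x)|<1.
x=-1.24: |R|=1.4001
R=1: x+16/15x²=0 ⇒ x=−15/16=-0.9375; min R=1−1/(4·16/15)=0.7656>−1
Confirm numerically:
  x=-0.868: |R|=0.93565 <1
  x=-0.754: |R|=0.85242 <1
  x=-0.688: |R|=0.81690 <1
  x=-0.424: |R|=0.76776 <1
  x=-1.534: |R|=1.97603 >1
  x=-1.366: |R|=1.62435 >1
  x=-1.293: |R|=1.49031 >1
So |R|<1 on (-0.9375, 0).

(-0.9375,0); λ=-7 ⇒ h* = (15/16)/7 = 0.1339.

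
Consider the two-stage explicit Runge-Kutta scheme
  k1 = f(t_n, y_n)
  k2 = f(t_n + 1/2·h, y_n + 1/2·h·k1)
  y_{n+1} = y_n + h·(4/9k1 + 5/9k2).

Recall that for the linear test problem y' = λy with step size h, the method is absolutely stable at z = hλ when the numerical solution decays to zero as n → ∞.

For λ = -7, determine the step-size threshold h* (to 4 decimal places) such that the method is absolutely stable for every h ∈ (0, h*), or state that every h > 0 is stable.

(-3.6000,0); λ=-7 ⇒ h* = (18/5)/7 = 0.5143.

Set f=λy, z=hλ:
  k1=λy_n ⇒ h·k1=z·y_n;  k2=λ(1+1/2z)y_n ⇒ h·k2=z(1+1/2z)y_n
  y_{n+1}/y_n = 1 + 4/9z + 5/9z(1+1/2z) = 1 + z + 5/18z²
  ⇒ R(z) = 1 + z + 5/18z².

Find x<0 with |R(x)|<1.
x=-0.92: |R|=0.3151
R=1: x+5/18x²=0 ⇒ x=−18/5=-3.6000; min R=1−1/(4·5/18)=0.1000>−1
Confirm numerically:
  x=-3.244: |R|=0.67920 <1
  x=-2.520: |R|=0.24400 <1
  x=-2.350: |R|=0.18403 <1
  x=-4.143: |R|=1.62490 >1
  x=-4.098: |R|=1.56689 >1
  x=-3.753: |R|=1.15950 >1
Stable set (-3.6000, 0).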